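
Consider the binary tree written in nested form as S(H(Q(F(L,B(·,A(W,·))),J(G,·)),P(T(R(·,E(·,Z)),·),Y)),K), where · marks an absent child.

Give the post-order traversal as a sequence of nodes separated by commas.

Post-order visits the left subtree, then the right subtree, then the node.
At S: go left to H.
  At H: go left to Q.
    At Q: go left to F.
      At F: go left to L.
        L is a leaf — visit L.
      At F: go right to B.
        At B: no left child.
        At B: go right to A.
          At A: go left to W.
            W is a leaf — visit W.
          At A: no right child.
          Visit A.
        Visit B.
      Visit F.
    At Q: go right to J.
      At J: go left to G.
        G is a leaf — visit G.
      At J: no right child.
      Visit J.
    Visit Q.
  At H: go right to P.
    At P: go left to T.
      At T: go left to R.
        At R: no left child.
        At R: go right to E.
          At E: no left child.
          At E: go right to Z.
            Z is a leaf — visit Z.
          Visit E.
        Visit R.
      At T: no right child.
      Visit T.
    At P: go right to Y.
      Y is a leaf — visit Y.
    Visit P.
  Visit H.
At S: go right to K.
  K is a leaf — visit K.
Visit S.

L, W, A, B, F, G, J, Q, Z, E, R, T, Y, P, H, K, S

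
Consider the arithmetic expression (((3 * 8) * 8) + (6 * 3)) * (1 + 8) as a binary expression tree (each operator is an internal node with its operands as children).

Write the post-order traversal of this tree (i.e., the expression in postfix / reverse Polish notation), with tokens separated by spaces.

3 8 * 8 * 6 3 * + 1 8 + *

Post-order on an expression tree gives postfix notation: for each operator, emit left operand, right operand, then the operator.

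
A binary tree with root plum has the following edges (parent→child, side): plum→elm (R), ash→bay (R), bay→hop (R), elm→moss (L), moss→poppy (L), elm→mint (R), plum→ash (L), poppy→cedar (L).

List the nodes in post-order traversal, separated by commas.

Post-order visits the left subtree, then the right subtree, then the node.
At plum: go left to ash.
  At ash: no left child.
  At ash: go right to bay.
    At bay: no left child.
    At bay: go right to hop.
      hop is a leaf — visit hop.
    Visit bay.
  Visit ash.
At plum: go right to elm.
  At elm: go left to moss.
    At moss: go left to poppy.
      At poppy: go left to cedar.
        cedar is a leaf — visit cedar.
      At poppy: no right child.
      Visit poppy.
    At moss: no right child.
    Visit moss.
  At elm: go right to mint.
    mint is a leaf — visit mint.
  Visit elm.
Visit plum.

hop, bay, ash, cedar, poppy, moss, mint, elm, plum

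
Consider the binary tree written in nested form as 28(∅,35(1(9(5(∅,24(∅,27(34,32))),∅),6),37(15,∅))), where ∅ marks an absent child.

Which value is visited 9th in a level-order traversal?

Level-order visits nodes level by level from the root, left to right within each level.
Level 0: 28
Level 1: 35
Level 2: 1, 37
Level 3: 9, 6, 15
Level 4: 5
Level 5: 24
Level 6: 27
Level 7: 34, 32
Full level-order sequence: 28, 35, 1, 37, 9, 6, 15, 5, 24, 27, 34, 32.

24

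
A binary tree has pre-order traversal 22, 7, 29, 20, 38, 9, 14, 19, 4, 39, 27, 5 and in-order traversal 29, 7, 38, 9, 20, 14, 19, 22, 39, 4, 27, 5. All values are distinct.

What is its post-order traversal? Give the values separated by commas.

The first element of pre-order is the root; it splits in-order into left and right subtrees.
Root 22: left subtree has 7 nodes {29, 7, 38, 9, 20, 14, 19}, right has 4 {39, 4, 27, 5}.
  Root 7: left subtree has 1 node {29}, right has 5 {38, 9, 20, 14, 19}.
    Root 20: left subtree has 2 nodes {38, 9}, right has 2 {14, 19}.
      Root 38: left subtree has 0 nodes { }, right has 1 {9}.
      Root 14: left subtree has 0 nodes { }, right has 1 {19}.
  Root 4: left subtree has 1 node {39}, right has 2 {27, 5}.
    Root 27: left subtree has 0 nodes { }, right has 1 {5}.

29, 9, 38, 19, 14, 20, 7, 39, 5, 27, 4, 22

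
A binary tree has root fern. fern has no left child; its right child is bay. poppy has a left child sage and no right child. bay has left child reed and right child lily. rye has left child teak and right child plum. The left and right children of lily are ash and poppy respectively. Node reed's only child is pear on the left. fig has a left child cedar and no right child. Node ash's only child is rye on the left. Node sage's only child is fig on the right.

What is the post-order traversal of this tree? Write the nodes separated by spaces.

Post-order visits the left subtree, then the right subtree, then the node.
At fern: no left child.
At fern: go right to bay.
  At bay: go left to reed.
    At reed: go left to pear.
      pear is a leaf — visit pear.
    At reed: no right child.
    Visit reed.
  At bay: go right to lily.
    At lily: go left to ash.
      At ash: go left to rye.
        At rye: go left to teak.
          teak is a leaf — visit teak.
        At rye: go right to plum.
          plum is a leaf — visit plum.
        Visit rye.
      At ash: no right child.
      Visit ash.
    At lily: go right to poppy.
      At poppy: go left to sage.
        At sage: no left child.
        At sage: go right to fig.
          At fig: go left to cedar.
            cedar is a leaf — visit cedar.
          At fig: no right child.
          Visit fig.
        Visit sage.
      At poppy: no right child.
      Visit poppy.
    Visit lily.
  Visit bay.
Visit fern.

pear reed teak plum rye ash cedar fig sage poppy lily bay fern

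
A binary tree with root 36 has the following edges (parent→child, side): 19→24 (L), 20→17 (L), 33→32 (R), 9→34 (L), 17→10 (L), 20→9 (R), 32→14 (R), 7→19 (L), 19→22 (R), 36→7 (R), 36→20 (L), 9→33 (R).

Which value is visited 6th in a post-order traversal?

33

Post-order visits the left subtree, then the right subtree, then the node.
At 36: go left to 20.
  At 20: go left to 17.
    At 17: go left to 10.
      10 is a leaf — visit 10.
    At 17: no right child.
    Visit 17.
  At 20: go right to 9.
    At 9: go left to 34.
      34 is a leaf — visit 34.
    At 9: go right to 33.
      At 33: no left child.
      At 33: go right to 32.
        At 32: no left child.
        At 32: go right to 14.
          14 is a leaf — visit 14.
        Visit 32.
      Visit 33.
    Visit 9.
  Visit 20.
At 36: go right to 7.
  At 7: go left to 19.
    At 19: go left to 24.
      24 is a leaf — visit 24.
    At 19: go right to 22.
      22 is a leaf — visit 22.
    Visit 19.
  At 7: no right child.
  Visit 7.
Visit 36.
Full post-order sequence: 10, 17, 34, 14, 32, 33, 9, 20, 24, 22, 19, 7, 36.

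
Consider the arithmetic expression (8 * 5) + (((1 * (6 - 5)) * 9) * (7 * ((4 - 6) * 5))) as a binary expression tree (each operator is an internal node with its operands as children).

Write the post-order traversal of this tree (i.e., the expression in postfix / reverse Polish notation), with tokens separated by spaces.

Post-order on an expression tree gives postfix notation: for each operator, emit left operand, right operand, then the operator.

8 5 * 1 6 5 - * 9 * 7 4 6 - 5 * * * +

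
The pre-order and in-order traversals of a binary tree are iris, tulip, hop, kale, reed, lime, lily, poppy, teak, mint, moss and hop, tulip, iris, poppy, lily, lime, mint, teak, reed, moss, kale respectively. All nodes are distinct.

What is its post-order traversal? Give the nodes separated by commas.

The first element of pre-order is the root; it splits in-order into left and right subtrees.
Root iris: left subtree has 2 nodes {hop, tulip}, right has 8 {poppy, lily, lime, mint, teak, reed, moss, kale}.
  Root tulip: left subtree has 1 node {hop}, right has 0 { }.
  Root kale: left subtree has 7 nodes {poppy, lily, lime, mint, teak, reed, moss}, right has 0 { }.
    Root reed: left subtree has 5 nodes {poppy, lily, lime, mint, teak}, right has 1 {moss}.
      Root lime: left subtree has 2 nodes {poppy, lily}, right has 2 {mint, teak}.
        Root lily: left subtree has 1 node {poppy}, right has 0 { }.
        Root teak: left subtree has 1 node {mint}, right has 0 { }.

hop, tulip, poppy, lily, mint, teak, lime, moss, reed, kale, iris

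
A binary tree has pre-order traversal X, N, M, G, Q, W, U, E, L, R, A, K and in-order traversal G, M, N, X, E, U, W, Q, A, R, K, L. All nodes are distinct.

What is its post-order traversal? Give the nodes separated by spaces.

G M N E U W A K R L Q X

The first element of pre-order is the root; it splits in-order into left and right subtrees.
Root X: left subtree has 3 nodes {G, M, N}, right has 8 {E, U, W, Q, A, R, K, L}.
  Root N: left subtree has 2 nodes {G, M}, right has 0 { }.
    Root M: left subtree has 1 node {G}, right has 0 { }.
  Root Q: left subtree has 3 nodes {E, U, W}, right has 4 {A, R, K, L}.
    Root W: left subtree has 2 nodes {E, U}, right has 0 { }.
      Root U: left subtree has 1 node {E}, right has 0 { }.
    Root L: left subtree has 3 nodes {A, R, K}, right has 0 { }.
      Root R: left subtree has 1 node {A}, right has 1 {K}.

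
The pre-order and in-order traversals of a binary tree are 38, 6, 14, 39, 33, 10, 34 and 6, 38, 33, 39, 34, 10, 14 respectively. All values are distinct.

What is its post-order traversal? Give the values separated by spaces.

6 33 34 10 39 14 38

The first element of pre-order is the root; it splits in-order into left and right subtrees.
Root 38: left subtree has 1 node {6}, right has 5 {33, 39, 34, 10, 14}.
  Root 14: left subtree has 4 nodes {33, 39, 34, 10}, right has 0 { }.
    Root 39: left subtree has 1 node {33}, right has 2 {34, 10}.
      Root 10: left subtree has 1 node {34}, right has 0 { }.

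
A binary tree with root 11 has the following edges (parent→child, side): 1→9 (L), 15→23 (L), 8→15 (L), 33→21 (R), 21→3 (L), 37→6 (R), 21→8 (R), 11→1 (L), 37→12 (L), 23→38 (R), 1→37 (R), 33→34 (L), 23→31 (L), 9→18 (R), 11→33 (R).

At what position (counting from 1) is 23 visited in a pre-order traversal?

Pre-order visits the node, then its left subtree, then its right subtree.
Visit 11.
At 11: go left to 1.
  Visit 1.
  At 1: go left to 9.
    Visit 9.
    At 9: no left child.
    At 9: go right to 18.
      18 is a leaf — visit 18.
  At 1: go right to 37.
    Visit 37.
    At 37: go left to 12.
      12 is a leaf — visit 12.
    At 37: go right to 6.
      6 is a leaf — visit 6.
At 11: go right to 33.
  Visit 33.
  At 33: go left to 34.
    34 is a leaf — visit 34.
  At 33: go right to 21.
    Visit 21.
    At 21: go left to 3.
      3 is a leaf — visit 3.
    At 21: go right to 8.
      Visit 8.
      At 8: go left to 15.
        Visit 15.
        At 15: go left to 23.
          Visit 23.
          At 23: go left to 31.
            31 is a leaf — visit 31.
          At 23: go right to 38.
            38 is a leaf — visit 38.
        At 15: no right child.
      At 8: no right child.
Full pre-order sequence: 11, 1, 9, 18, 37, 12, 6, 33, 34, 21, 3, 8, 15, 23, 31, 38.

14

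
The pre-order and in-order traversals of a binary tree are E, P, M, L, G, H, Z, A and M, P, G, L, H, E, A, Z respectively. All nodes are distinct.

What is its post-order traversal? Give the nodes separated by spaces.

M G H L P A Z E

The first element of pre-order is the root; it splits in-order into left and right subtrees.
Root E: left subtree has 5 nodes {M, P, G, L, H}, right has 2 {A, Z}.
  Root P: left subtree has 1 node {M}, right has 3 {G, L, H}.
    Root L: left subtree has 1 node {G}, right has 1 {H}.
  Root Z: left subtree has 1 node {A}, right has 0 { }.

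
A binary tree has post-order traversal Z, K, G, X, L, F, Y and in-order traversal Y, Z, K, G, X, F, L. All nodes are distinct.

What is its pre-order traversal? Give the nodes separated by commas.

The last element of post-order is the root; it splits in-order into left and right subtrees.
Root Y: left subtree has 0 nodes { }, right has 6 {Z, K, G, X, F, L}.
  Root F: left subtree has 4 nodes {Z, K, G, X}, right has 1 {L}.
    Root X: left subtree has 3 nodes {Z, K, G}, right has 0 { }.
      Root G: left subtree has 2 nodes {Z, K}, right has 0 { }.
        Root K: left subtree has 1 node {Z}, right has 0 { }.

Y, F, X, G, K, Z, L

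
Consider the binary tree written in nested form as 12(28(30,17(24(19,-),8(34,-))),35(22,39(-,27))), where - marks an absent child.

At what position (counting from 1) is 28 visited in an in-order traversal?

In-order visits the left subtree, then the node, then the right subtree.
At 12: go left to 28.
  At 28: go left to 30.
    30 is a leaf — visit 30.
  Visit 28.
  At 28: go right to 17.
    At 17: go left to 24.
      At 24: go left to 19.
        19 is a leaf — visit 19.
      Visit 24.
      At 24: no right child.
    Visit 17.
    At 17: go right to 8.
      At 8: go left to 34.
        34 is a leaf — visit 34.
      Visit 8.
      At 8: no right child.
Visit 12.
At 12: go right to 35.
  At 35: go left to 22.
    22 is a leaf — visit 22.
  Visit 35.
  At 35: go right to 39.
    At 39: no left child.
    Visit 39.
    At 39: go right to 27.
      27 is a leaf — visit 27.
Full in-order sequence: 30, 28, 19, 24, 17, 34, 8, 12, 22, 35, 39, 27.

2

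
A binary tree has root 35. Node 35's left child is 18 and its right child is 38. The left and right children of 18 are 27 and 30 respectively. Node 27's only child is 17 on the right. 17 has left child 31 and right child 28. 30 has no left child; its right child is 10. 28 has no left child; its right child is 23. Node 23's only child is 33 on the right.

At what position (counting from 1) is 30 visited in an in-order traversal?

In-order visits the left subtree, then the node, then the right subtree.
At 35: go left to 18.
  At 18: go left to 27.
    At 27: no left child.
    Visit 27.
    At 27: go right to 17.
      At 17: go left to 31.
        31 is a leaf — visit 31.
      Visit 17.
      At 17: go right to 28.
        At 28: no left child.
        Visit 28.
        At 28: go right to 23.
          At 23: no left child.
          Visit 23.
          At 23: go right to 33.
            33 is a leaf — visit 33.
  Visit 18.
  At 18: go right to 30.
    At 30: no left child.
    Visit 30.
    At 30: go right to 10.
      10 is a leaf — visit 10.
Visit 35.
At 35: go right to 38.
  38 is a leaf — visit 38.
Full in-order sequence: 27, 31, 17, 28, 23, 33, 18, 30, 10, 35, 38.

8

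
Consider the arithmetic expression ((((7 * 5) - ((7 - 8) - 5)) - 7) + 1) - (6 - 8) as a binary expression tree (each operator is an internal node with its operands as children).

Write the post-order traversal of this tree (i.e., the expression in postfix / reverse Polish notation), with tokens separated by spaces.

7 5 * 7 8 - 5 - - 7 - 1 + 6 8 - -

Post-order on an expression tree gives postfix notation: for each operator, emit left operand, right operand, then the operator.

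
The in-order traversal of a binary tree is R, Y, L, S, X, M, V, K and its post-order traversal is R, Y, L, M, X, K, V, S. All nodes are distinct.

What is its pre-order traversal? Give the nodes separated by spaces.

S L Y R V X M K

The last element of post-order is the root; it splits in-order into left and right subtrees.
Root S: left subtree has 3 nodes {R, Y, L}, right has 4 {X, M, V, K}.
  Root L: left subtree has 2 nodes {R, Y}, right has 0 { }.
    Root Y: left subtree has 1 node {R}, right has 0 { }.
  Root V: left subtree has 2 nodes {X, M}, right has 1 {K}.
    Root X: left subtree has 0 nodes { }, right has 1 {M}.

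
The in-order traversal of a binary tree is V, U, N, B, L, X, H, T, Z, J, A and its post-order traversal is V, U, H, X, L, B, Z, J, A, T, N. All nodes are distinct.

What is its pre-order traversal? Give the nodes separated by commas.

The last element of post-order is the root; it splits in-order into left and right subtrees.
Root N: left subtree has 2 nodes {V, U}, right has 8 {B, L, X, H, T, Z, J, A}.
  Root U: left subtree has 1 node {V}, right has 0 { }.
  Root T: left subtree has 4 nodes {B, L, X, H}, right has 3 {Z, J, A}.
    Root B: left subtree has 0 nodes { }, right has 3 {L, X, H}.
      Root L: left subtree has 0 nodes { }, right has 2 {X, H}.
        Root X: left subtree has 0 nodes { }, right has 1 {H}.
    Root A: left subtree has 2 nodes {Z, J}, right has 0 { }.
      Root J: left subtree has 1 node {Z}, right has 0 { }.

N, U, V, T, B, L, X, H, A, J, Z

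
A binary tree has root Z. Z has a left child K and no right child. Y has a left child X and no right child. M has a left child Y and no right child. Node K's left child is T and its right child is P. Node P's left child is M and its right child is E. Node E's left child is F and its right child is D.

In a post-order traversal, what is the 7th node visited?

Post-order visits the left subtree, then the right subtree, then the node.
At Z: go left to K.
  At K: go left to T.
    T is a leaf — visit T.
  At K: go right to P.
    At P: go left to M.
      At M: go left to Y.
        At Y: go left to X.
          X is a leaf — visit X.
        At Y: no right child.
        Visit Y.
      At M: no right child.
      Visit M.
    At P: go right to E.
      At E: go left to F.
        F is a leaf — visit F.
      At E: go right to D.
        D is a leaf — visit D.
      Visit E.
    Visit P.
  Visit K.
At Z: no right child.
Visit Z.
Full post-order sequence: T, X, Y, M, F, D, E, P, K, Z.

E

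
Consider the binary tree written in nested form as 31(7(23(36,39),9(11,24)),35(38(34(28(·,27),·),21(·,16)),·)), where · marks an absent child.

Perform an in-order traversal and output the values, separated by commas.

In-order visits the left subtree, then the node, then the right subtree.
At 31: go left to 7.
  At 7: go left to 23.
    At 23: go left to 36.
      36 is a leaf — visit 36.
    Visit 23.
    At 23: go right to 39.
      39 is a leaf — visit 39.
  Visit 7.
  At 7: go right to 9.
    At 9: go left to 11.
      11 is a leaf — visit 11.
    Visit 9.
    At 9: go right to 24.
      24 is a leaf — visit 24.
Visit 31.
At 31: go right to 35.
  At 35: go left to 38.
    At 38: go left to 34.
      At 34: go left to 28.
        At 28: no left child.
        Visit 28.
        At 28: go right to 27.
          27 is a leaf — visit 27.
      Visit 34.
      At 34: no right child.
    Visit 38.
    At 38: go right to 21.
      At 21: no left child.
      Visit 21.
      At 21: go right to 16.
        16 is a leaf — visit 16.
  Visit 35.
  At 35: no right child.

36, 23, 39, 7, 11, 9, 24, 31, 28, 27, 34, 38, 21, 16, 35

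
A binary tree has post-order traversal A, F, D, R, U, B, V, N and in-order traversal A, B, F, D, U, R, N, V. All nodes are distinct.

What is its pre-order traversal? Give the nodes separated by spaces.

The last element of post-order is the root; it splits in-order into left and right subtrees.
Root N: left subtree has 6 nodes {A, B, F, D, U, R}, right has 1 {V}.
  Root B: left subtree has 1 node {A}, right has 4 {F, D, U, R}.
    Root U: left subtree has 2 nodes {F, D}, right has 1 {R}.
      Root D: left subtree has 1 node {F}, right has 0 { }.

N B A U D F R V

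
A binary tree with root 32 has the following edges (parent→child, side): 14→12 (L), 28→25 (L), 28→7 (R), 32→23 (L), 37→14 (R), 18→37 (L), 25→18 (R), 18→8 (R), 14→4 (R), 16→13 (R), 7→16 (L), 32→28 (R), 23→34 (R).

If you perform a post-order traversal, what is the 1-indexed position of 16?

Post-order visits the left subtree, then the right subtree, then the node.
At 32: go left to 23.
  At 23: no left child.
  At 23: go right to 34.
    34 is a leaf — visit 34.
  Visit 23.
At 32: go right to 28.
  At 28: go left to 25.
    At 25: no left child.
    At 25: go right to 18.
      At 18: go left to 37.
        At 37: no left child.
        At 37: go right to 14.
          At 14: go left to 12.
            12 is a leaf — visit 12.
          At 14: go right to 4.
            4 is a leaf — visit 4.
          Visit 14.
        Visit 37.
      At 18: go right to 8.
        8 is a leaf — visit 8.
      Visit 18.
    Visit 25.
  At 28: go right to 7.
    At 7: go left to 16.
      At 16: no left child.
      At 16: go right to 13.
        13 is a leaf — visit 13.
      Visit 16.
    At 7: no right child.
    Visit 7.
  Visit 28.
Visit 32.
Full post-order sequence: 34, 23, 12, 4, 14, 37, 8, 18, 25, 13, 16, 7, 28, 32.

11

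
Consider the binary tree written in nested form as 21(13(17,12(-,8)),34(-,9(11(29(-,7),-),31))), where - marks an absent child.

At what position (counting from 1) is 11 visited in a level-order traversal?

Level-order visits nodes level by level from the root, left to right within each level.
Level 0: 21
Level 1: 13, 34
Level 2: 17, 12, 9
Level 3: 8, 11, 31
Level 4: 29
Level 5: 7
Full level-order sequence: 21, 13, 34, 17, 12, 9, 8, 11, 31, 29, 7.

8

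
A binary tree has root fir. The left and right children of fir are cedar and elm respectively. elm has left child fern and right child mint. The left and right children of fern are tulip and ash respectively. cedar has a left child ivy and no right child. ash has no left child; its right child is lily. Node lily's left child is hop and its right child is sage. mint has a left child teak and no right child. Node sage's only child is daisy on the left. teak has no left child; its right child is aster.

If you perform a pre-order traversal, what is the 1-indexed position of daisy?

Pre-order visits the node, then its left subtree, then its right subtree.
Visit fir.
At fir: go left to cedar.
  Visit cedar.
  At cedar: go left to ivy.
    ivy is a leaf — visit ivy.
  At cedar: no right child.
At fir: go right to elm.
  Visit elm.
  At elm: go left to fern.
    Visit fern.
    At fern: go left to tulip.
      tulip is a leaf — visit tulip.
    At fern: go right to ash.
      Visit ash.
      At ash: no left child.
      At ash: go right to lily.
        Visit lily.
        At lily: go left to hop.
          hop is a leaf — visit hop.
        At lily: go right to sage.
          Visit sage.
          At sage: go left to daisy.
            daisy is a leaf — visit daisy.
          At sage: no right child.
  At elm: go right to mint.
    Visit mint.
    At mint: go left to teak.
      Visit teak.
      At teak: no left child.
      At teak: go right to aster.
        aster is a leaf — visit aster.
    At mint: no right child.
Full pre-order sequence: fir, cedar, ivy, elm, fern, tulip, ash, lily, hop, sage, daisy, mint, teak, aster.

11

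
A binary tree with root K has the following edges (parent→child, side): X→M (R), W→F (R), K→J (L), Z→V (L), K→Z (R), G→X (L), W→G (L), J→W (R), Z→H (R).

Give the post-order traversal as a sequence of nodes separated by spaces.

M X G F W J V H Z K

Post-order visits the left subtree, then the right subtree, then the node.
At K: go left to J.
  At J: no left child.
  At J: go right to W.
    At W: go left to G.
      At G: go left to X.
        At X: no left child.
        At X: go right to M.
          M is a leaf — visit M.
        Visit X.
      At G: no right child.
      Visit G.
    At W: go right to F.
      F is a leaf — visit F.
    Visit W.
  Visit J.
At K: go right to Z.
  At Z: go left to V.
    V is a leaf — visit V.
  At Z: go right to H.
    H is a leaf — visit H.
  Visit Z.
Visit K.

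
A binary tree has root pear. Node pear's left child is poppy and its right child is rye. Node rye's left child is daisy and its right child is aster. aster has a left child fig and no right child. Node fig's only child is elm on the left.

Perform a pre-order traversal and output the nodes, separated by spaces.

Pre-order visits the node, then its left subtree, then its right subtree.
Visit pear.
At pear: go left to poppy.
  poppy is a leaf — visit poppy.
At pear: go right to rye.
  Visit rye.
  At rye: go left to daisy.
    daisy is a leaf — visit daisy.
  At rye: go right to aster.
    Visit aster.
    At aster: go left to fig.
      Visit fig.
      At fig: go left to elm.
        elm is a leaf — visit elm.
      At fig: no right child.
    At aster: no right child.

pear poppy rye daisy aster fig elm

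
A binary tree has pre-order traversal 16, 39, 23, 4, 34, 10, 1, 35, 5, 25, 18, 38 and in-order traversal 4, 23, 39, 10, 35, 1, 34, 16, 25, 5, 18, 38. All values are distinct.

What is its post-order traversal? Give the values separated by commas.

The first element of pre-order is the root; it splits in-order into left and right subtrees.
Root 16: left subtree has 7 nodes {4, 23, 39, 10, 35, 1, 34}, right has 4 {25, 5, 18, 38}.
  Root 39: left subtree has 2 nodes {4, 23}, right has 4 {10, 35, 1, 34}.
    Root 23: left subtree has 1 node {4}, right has 0 { }.
    Root 34: left subtree has 3 nodes {10, 35, 1}, right has 0 { }.
      Root 10: left subtree has 0 nodes { }, right has 2 {35, 1}.
        Root 1: left subtree has 1 node {35}, right has 0 { }.
  Root 5: left subtree has 1 node {25}, right has 2 {18, 38}.
    Root 18: left subtree has 0 nodes { }, right has 1 {38}.

4, 23, 35, 1, 10, 34, 39, 25, 38, 18, 5, 16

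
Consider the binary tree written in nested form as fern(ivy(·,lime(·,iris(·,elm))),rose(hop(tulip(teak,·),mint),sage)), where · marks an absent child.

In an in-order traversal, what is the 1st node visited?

ivy

In-order visits the left subtree, then the node, then the right subtree.
At fern: go left to ivy.
  At ivy: no left child.
  Visit ivy.
  At ivy: go right to lime.
    At lime: no left child.
    Visit lime.
    At lime: go right to iris.
      At iris: no left child.
      Visit iris.
      At iris: go right to elm.
        elm is a leaf — visit elm.
Visit fern.
At fern: go right to rose.
  At rose: go left to hop.
    At hop: go left to tulip.
      At tulip: go left to teak.
        teak is a leaf — visit teak.
      Visit tulip.
      At tulip: no right child.
    Visit hop.
    At hop: go right to mint.
      mint is a leaf — visit mint.
  Visit rose.
  At rose: go right to sage.
    sage is a leaf — visit sage.
Full in-order sequence: ivy, lime, iris, elm, fern, teak, tulip, hop, mint, rose, sage.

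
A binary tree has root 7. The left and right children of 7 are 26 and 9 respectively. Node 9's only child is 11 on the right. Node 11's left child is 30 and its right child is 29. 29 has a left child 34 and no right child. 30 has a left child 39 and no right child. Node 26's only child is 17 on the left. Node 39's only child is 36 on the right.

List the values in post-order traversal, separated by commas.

17, 26, 36, 39, 30, 34, 29, 11, 9, 7

Post-order visits the left subtree, then the right subtree, then the node.
At 7: go left to 26.
  At 26: go left to 17.
    17 is a leaf — visit 17.
  At 26: no right child.
  Visit 26.
At 7: go right to 9.
  At 9: no left child.
  At 9: go right to 11.
    At 11: go left to 30.
      At 30: go left to 39.
        At 39: no left child.
        At 39: go right to 36.
          36 is a leaf — visit 36.
        Visit 39.
      At 30: no right child.
      Visit 30.
    At 11: go right to 29.
      At 29: go left to 34.
        34 is a leaf — visit 34.
      At 29: no right child.
      Visit 29.
    Visit 11.
  Visit 9.
Visit 7.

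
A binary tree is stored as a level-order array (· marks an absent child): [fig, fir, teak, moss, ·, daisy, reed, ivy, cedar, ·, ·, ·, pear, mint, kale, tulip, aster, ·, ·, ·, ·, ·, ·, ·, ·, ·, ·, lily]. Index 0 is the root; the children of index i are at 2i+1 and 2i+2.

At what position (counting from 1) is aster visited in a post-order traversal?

2

Post-order visits the left subtree, then the right subtree, then the node.
At fig: go left to fir.
  At fir: go left to moss.
    At moss: go left to ivy.
      At ivy: go left to tulip.
        tulip is a leaf — visit tulip.
      At ivy: go right to aster.
        aster is a leaf — visit aster.
      Visit ivy.
    At moss: go right to cedar.
      cedar is a leaf — visit cedar.
    Visit moss.
  At fir: no right child.
  Visit fir.
At fig: go right to teak.
  At teak: go left to daisy.
    At daisy: no left child.
    At daisy: go right to pear.
      pear is a leaf — visit pear.
    Visit daisy.
  At teak: go right to reed.
    At reed: go left to mint.
      At mint: go left to lily.
        lily is a leaf — visit lily.
      At mint: no right child.
      Visit mint.
    At reed: go right to kale.
      kale is a leaf — visit kale.
    Visit reed.
  Visit teak.
Visit fig.
Full post-order sequence: tulip, aster, ivy, cedar, moss, fir, pear, daisy, lily, mint, kale, reed, teak, fig.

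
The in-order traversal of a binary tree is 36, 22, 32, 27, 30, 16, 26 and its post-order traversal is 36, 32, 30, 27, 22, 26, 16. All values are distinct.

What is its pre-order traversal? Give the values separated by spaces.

The last element of post-order is the root; it splits in-order into left and right subtrees.
Root 16: left subtree has 5 nodes {36, 22, 32, 27, 30}, right has 1 {26}.
  Root 22: left subtree has 1 node {36}, right has 3 {32, 27, 30}.
    Root 27: left subtree has 1 node {32}, right has 1 {30}.

16 22 36 27 32 30 26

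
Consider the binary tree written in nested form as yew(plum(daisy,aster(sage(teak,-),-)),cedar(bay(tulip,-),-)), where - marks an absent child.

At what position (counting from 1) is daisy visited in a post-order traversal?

Post-order visits the left subtree, then the right subtree, then the node.
At yew: go left to plum.
  At plum: go left to daisy.
    daisy is a leaf — visit daisy.
  At plum: go right to aster.
    At aster: go left to sage.
      At sage: go left to teak.
        teak is a leaf — visit teak.
      At sage: no right child.
      Visit sage.
    At aster: no right child.
    Visit aster.
  Visit plum.
At yew: go right to cedar.
  At cedar: go left to bay.
    At bay: go left to tulip.
      tulip is a leaf — visit tulip.
    At bay: no right child.
    Visit bay.
  At cedar: no right child.
  Visit cedar.
Visit yew.
Full post-order sequence: daisy, teak, sage, aster, plum, tulip, bay, cedar, yew.

1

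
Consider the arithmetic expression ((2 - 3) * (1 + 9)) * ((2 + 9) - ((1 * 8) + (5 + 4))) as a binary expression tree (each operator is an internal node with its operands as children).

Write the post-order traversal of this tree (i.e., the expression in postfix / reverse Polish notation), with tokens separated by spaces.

2 3 - 1 9 + * 2 9 + 1 8 * 5 4 + + - *

Post-order on an expression tree gives postfix notation: for each operator, emit left operand, right operand, then the operator.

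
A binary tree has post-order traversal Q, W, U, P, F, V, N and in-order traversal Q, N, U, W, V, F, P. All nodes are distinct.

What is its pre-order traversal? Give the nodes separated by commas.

The last element of post-order is the root; it splits in-order into left and right subtrees.
Root N: left subtree has 1 node {Q}, right has 5 {U, W, V, F, P}.
  Root V: left subtree has 2 nodes {U, W}, right has 2 {F, P}.
    Root U: left subtree has 0 nodes { }, right has 1 {W}.
    Root F: left subtree has 0 nodes { }, right has 1 {P}.

N, Q, V, U, W, F, P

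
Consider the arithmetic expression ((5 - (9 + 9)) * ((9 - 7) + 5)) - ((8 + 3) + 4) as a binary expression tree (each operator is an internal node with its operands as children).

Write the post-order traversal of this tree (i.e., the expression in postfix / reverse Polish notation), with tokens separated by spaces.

Post-order on an expression tree gives postfix notation: for each operator, emit left operand, right operand, then the operator.

5 9 9 + - 9 7 - 5 + * 8 3 + 4 + -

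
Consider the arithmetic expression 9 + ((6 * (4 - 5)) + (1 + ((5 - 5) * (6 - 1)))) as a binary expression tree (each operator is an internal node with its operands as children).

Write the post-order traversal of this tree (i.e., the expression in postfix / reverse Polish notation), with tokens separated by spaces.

9 6 4 5 - * 1 5 5 - 6 1 - * + + +

Post-order on an expression tree gives postfix notation: for each operator, emit left operand, right operand, then the operator.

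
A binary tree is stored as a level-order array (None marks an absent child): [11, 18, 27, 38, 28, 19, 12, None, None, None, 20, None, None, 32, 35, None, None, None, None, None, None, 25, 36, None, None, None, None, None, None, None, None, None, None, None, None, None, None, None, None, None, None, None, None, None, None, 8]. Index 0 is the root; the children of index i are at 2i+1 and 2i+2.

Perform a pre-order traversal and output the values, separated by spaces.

Pre-order visits the node, then its left subtree, then its right subtree.
Visit 11.
At 11: go left to 18.
  Visit 18.
  At 18: go left to 38.
    38 is a leaf — visit 38.
  At 18: go right to 28.
    Visit 28.
    At 28: no left child.
    At 28: go right to 20.
      Visit 20.
      At 20: go left to 25.
        25 is a leaf — visit 25.
      At 20: go right to 36.
        Visit 36.
        At 36: go left to 8.
          8 is a leaf — visit 8.
        At 36: no right child.
At 11: go right to 27.
  Visit 27.
  At 27: go left to 19.
    19 is a leaf — visit 19.
  At 27: go right to 12.
    Visit 12.
    At 12: go left to 32.
      32 is a leaf — visit 32.
    At 12: go right to 35.
      35 is a leaf — visit 35.

11 18 38 28 20 25 36 8 27 19 12 32 35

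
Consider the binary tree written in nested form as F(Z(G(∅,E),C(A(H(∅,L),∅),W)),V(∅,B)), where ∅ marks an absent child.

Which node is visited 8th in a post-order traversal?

Post-order visits the left subtree, then the right subtree, then the node.
At F: go left to Z.
  At Z: go left to G.
    At G: no left child.
    At G: go right to E.
      E is a leaf — visit E.
    Visit G.
  At Z: go right to C.
    At C: go left to A.
      At A: go left to H.
        At H: no left child.
        At H: go right to L.
          L is a leaf — visit L.
        Visit H.
      At A: no right child.
      Visit A.
    At C: go right to W.
      W is a leaf — visit W.
    Visit C.
  Visit Z.
At F: go right to V.
  At V: no left child.
  At V: go right to B.
    B is a leaf — visit B.
  Visit V.
Visit F.
Full post-order sequence: E, G, L, H, A, W, C, Z, B, V, F.

Z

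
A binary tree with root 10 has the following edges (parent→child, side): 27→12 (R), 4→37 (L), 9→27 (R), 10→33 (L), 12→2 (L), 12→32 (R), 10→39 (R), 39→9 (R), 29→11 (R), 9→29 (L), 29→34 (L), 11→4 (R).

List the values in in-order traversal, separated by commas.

33, 10, 39, 34, 29, 11, 37, 4, 9, 27, 2, 12, 32

In-order visits the left subtree, then the node, then the right subtree.
At 10: go left to 33.
  33 is a leaf — visit 33.
Visit 10.
At 10: go right to 39.
  At 39: no left child.
  Visit 39.
  At 39: go right to 9.
    At 9: go left to 29.
      At 29: go left to 34.
        34 is a leaf — visit 34.
      Visit 29.
      At 29: go right to 11.
        At 11: no left child.
        Visit 11.
        At 11: go right to 4.
          At 4: go left to 37.
            37 is a leaf — visit 37.
          Visit 4.
          At 4: no right child.
    Visit 9.
    At 9: go right to 27.
      At 27: no left child.
      Visit 27.
      At 27: go right to 12.
        At 12: go left to 2.
          2 is a leaf — visit 2.
        Visit 12.
        At 12: go right to 32.
          32 is a leaf — visit 32.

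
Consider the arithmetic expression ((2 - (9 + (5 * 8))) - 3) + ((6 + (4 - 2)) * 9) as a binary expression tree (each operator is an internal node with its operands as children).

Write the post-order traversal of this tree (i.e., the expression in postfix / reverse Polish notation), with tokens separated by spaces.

2 9 5 8 * + - 3 - 6 4 2 - + 9 * +

Post-order on an expression tree gives postfix notation: for each operator, emit left operand, right operand, then the operator.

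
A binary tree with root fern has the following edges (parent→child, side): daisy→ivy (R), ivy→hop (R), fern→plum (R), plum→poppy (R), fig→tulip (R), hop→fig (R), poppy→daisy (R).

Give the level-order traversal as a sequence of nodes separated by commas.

Level-order visits nodes level by level from the root, left to right within each level.
Level 0: fern
Level 1: plum
Level 2: poppy
Level 3: daisy
Level 4: ivy
Level 5: hop
Level 6: fig
Level 7: tulip

fern, plum, poppy, daisy, ivy, hop, fig, tulip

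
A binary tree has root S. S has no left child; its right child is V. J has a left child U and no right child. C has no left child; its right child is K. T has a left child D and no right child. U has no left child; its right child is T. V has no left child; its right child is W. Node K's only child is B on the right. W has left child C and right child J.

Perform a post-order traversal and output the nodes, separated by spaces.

Post-order visits the left subtree, then the right subtree, then the node.
At S: no left child.
At S: go right to V.
  At V: no left child.
  At V: go right to W.
    At W: go left to C.
      At C: no left child.
      At C: go right to K.
        At K: no left child.
        At K: go right to B.
          B is a leaf — visit B.
        Visit K.
      Visit C.
    At W: go right to J.
      At J: go left to U.
        At U: no left child.
        At U: go right to T.
          At T: go left to D.
            D is a leaf — visit D.
          At T: no right child.
          Visit T.
        Visit U.
      At J: no right child.
      Visit J.
    Visit W.
  Visit V.
Visit S.

B K C D T U J W V S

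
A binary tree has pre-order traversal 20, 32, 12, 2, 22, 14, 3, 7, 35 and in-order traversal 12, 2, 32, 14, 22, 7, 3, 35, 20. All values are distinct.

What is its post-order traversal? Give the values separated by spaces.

The first element of pre-order is the root; it splits in-order into left and right subtrees.
Root 20: left subtree has 8 nodes {12, 2, 32, 14, 22, 7, 3, 35}, right has 0 { }.
  Root 32: left subtree has 2 nodes {12, 2}, right has 5 {14, 22, 7, 3, 35}.
    Root 12: left subtree has 0 nodes { }, right has 1 {2}.
    Root 22: left subtree has 1 node {14}, right has 3 {7, 3, 35}.
      Root 3: left subtree has 1 node {7}, right has 1 {35}.

2 12 14 7 35 3 22 32 20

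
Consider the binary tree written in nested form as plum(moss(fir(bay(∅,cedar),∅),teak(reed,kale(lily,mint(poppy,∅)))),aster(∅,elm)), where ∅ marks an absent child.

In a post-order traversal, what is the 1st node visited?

Post-order visits the left subtree, then the right subtree, then the node.
At plum: go left to moss.
  At moss: go left to fir.
    At fir: go left to bay.
      At bay: no left child.
      At bay: go right to cedar.
        cedar is a leaf — visit cedar.
      Visit bay.
    At fir: no right child.
    Visit fir.
  At moss: go right to teak.
    At teak: go left to reed.
      reed is a leaf — visit reed.
    At teak: go right to kale.
      At kale: go left to lily.
        lily is a leaf — visit lily.
      At kale: go right to mint.
        At mint: go left to poppy.
          poppy is a leaf — visit poppy.
        At mint: no right child.
        Visit mint.
      Visit kale.
    Visit teak.
  Visit moss.
At plum: go right to aster.
  At aster: no left child.
  At aster: go right to elm.
    elm is a leaf — visit elm.
  Visit aster.
Visit plum.
Full post-order sequence: cedar, bay, fir, reed, lily, poppy, mint, kale, teak, moss, elm, aster, plum.

cedar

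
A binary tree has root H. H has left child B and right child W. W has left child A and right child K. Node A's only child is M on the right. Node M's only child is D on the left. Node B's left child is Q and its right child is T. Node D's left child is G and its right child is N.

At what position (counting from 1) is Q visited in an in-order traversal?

In-order visits the left subtree, then the node, then the right subtree.
At H: go left to B.
  At B: go left to Q.
    Q is a leaf — visit Q.
  Visit B.
  At B: go right to T.
    T is a leaf — visit T.
Visit H.
At H: go right to W.
  At W: go left to A.
    At A: no left child.
    Visit A.
    At A: go right to M.
      At M: go left to D.
        At D: go left to G.
          G is a leaf — visit G.
        Visit D.
        At D: go right to N.
          N is a leaf — visit N.
      Visit M.
      At M: no right child.
  Visit W.
  At W: go right to K.
    K is a leaf — visit K.
Full in-order sequence: Q, B, T, H, A, G, D, N, M, W, K.

1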